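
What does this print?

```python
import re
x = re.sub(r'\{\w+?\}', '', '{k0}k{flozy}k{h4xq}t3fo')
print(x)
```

kkt3fo

Each match is replaced by ''.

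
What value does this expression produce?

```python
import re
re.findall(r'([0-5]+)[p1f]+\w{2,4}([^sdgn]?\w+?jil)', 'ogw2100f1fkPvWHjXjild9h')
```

2 groups means the one result is a tuple of 2 captured strings — 1 here.

[('2100', 'HjXjil')]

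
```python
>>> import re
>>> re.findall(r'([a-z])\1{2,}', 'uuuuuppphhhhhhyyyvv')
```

['u', 'p', 'h', 'y']

The backreference `\1` re-matches whatever the first group consumed, character for character.
Walking the string: at [0:5] match 'uuuuu', group 1 = 'u'; at [5:8] match 'ppp', group 1 = 'p'; at [8:14] match 'hhhhhh', group 1 = 'h'; at [14:17] match 'yyy', group 1 = 'y'.
Because there's exactly one group, `findall` drops the full match and keeps group 1 from each hit.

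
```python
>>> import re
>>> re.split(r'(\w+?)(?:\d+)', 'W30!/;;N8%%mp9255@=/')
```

['', 'W', '!/;;', 'N', '%%', 'mp', '@=/']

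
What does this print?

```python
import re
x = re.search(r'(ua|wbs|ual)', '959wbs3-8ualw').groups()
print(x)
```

('wbs',)

The match spans [3:6] → 'wbs'.
Captured: group 1 = 'wbs'.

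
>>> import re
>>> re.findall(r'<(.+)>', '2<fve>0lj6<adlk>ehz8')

['fve>0lj6<adlk']

Matches: at [1:16] match '<fve>0lj6<adlk>', group 1 = 'fve>0lj6<adlk'.
One capturing group, so `findall` returns just the captured substring from the one match — 1 in all.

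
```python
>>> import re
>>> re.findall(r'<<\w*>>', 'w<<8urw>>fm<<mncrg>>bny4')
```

['<<8urw>>', '<<mncrg>>']

Since nothing is captured, `findall` lists the 2 matched substrings directly.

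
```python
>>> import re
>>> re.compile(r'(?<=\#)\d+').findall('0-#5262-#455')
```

Lookahead/lookbehind check context without consuming it, so the matched span excludes the asserted characters.
Scanning left to right: at [3:7] → '5262'; at [9:12] → '455'.
No capturing groups, so `findall` returns the 2 full match strings.

['5262', '455']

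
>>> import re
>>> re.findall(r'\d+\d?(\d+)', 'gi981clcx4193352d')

['1', '2']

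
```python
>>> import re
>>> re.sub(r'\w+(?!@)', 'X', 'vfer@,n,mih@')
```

`(?!…)`/`(?<!…)` only lets a position through if the neighbouring text does NOT match; no characters are consumed.
Each match is replaced by 'X'.

'Xr@,X,Xh@'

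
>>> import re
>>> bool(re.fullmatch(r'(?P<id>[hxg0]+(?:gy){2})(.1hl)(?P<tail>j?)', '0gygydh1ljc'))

False

`re.fullmatch` is like wrapping the pattern in `^…$` (in single-line mode).
Here there's no way to consume every character, so the call returns None, and `bool(None)` is False.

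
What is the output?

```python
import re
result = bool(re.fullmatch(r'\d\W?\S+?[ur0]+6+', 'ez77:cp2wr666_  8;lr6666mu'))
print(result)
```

False

This matches a digit, then optionally a non-word character; then one or more of a non-whitespace character (lazy); then one or more of one of [ur0]; then one or more of a literal '6'.
`re.fullmatch` is like wrapping the pattern in `^…$` (in single-line mode).
Here the pattern can't cover the whole string, so the call returns None, and `bool(None)` is False.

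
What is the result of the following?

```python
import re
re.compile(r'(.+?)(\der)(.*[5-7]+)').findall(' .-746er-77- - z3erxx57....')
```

[(' .-74', '6er', '-77- - z3erxx57')]

This matches one or more of any character (lazy) (captured); then a digit, then the literal 'er' (captured); then zero or more of any character, then one or more of a character in [5-7] (captured).
Lazy quantifiers expand one character at a time until the remainder of the pattern can match.
Scanning left to right: at [0:23] match ' .-746er-77- - z3erxx57', groups = (' .-74', '6er', '-77- - z3erxx57').
3 groups means the one result is a tuple of 3 captured strings — 1 here.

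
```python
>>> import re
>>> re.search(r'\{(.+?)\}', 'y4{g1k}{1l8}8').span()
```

A non-greedy quantifier consumes as few characters as it can — just enough that the remainder of the pattern still matches from where it stops; whatever follows it matches normally.
The match spans [2:7] → '{g1k}'.

(2, 7)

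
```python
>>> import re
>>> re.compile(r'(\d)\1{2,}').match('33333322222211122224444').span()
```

The backreference `\1` re-matches whatever the first group consumed, character for character.
With `match`, the pattern is implicitly anchored at the beginning.
The match spans [0:6] → '333333'.
Captured: group 1 = '3'.

(0, 6)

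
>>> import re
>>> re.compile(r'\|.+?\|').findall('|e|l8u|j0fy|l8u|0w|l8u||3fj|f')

A non-greedy quantifier consumes as few characters as it can — just enough that the remainder of the pattern still matches from where it stops; whatever follows it matches normally.
No capturing groups, so `findall` returns the 4 full match strings.

['|e|', '|j0fy|', '|0w|', '||3fj|']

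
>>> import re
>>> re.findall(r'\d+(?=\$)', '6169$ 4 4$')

Lookahead/lookbehind check context without consuming it, so the matched span excludes the asserted characters.
Matches: at [0:4] → '6169'; at [8:9] → '4'.
`findall` yields the raw match text (2 of them) because the pattern has no groups.

['6169', '4']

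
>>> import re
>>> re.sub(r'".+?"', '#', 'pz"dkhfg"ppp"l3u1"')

A `+?`/`*?`/`{m,n}?` starts at its minimum and grows only as far as needed for what follows to match.
Each match is replaced by '#'.

'pz#ppp#'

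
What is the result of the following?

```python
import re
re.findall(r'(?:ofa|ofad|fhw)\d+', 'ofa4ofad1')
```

['ofa4', 'ofad1']

With no groups in the pattern, `findall` gives back each whole match — 2 here.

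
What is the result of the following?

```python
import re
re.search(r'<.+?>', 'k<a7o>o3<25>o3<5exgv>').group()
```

'<a7o>'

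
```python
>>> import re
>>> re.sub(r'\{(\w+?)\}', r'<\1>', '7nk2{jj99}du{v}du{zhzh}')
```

'7nk2<jj99>du<v>du<zhzh>'

Matches: at [4:10] → '{jj99}'; at [12:15] → '{v}'; at [17:23] → '{zhzh}'.
Each match is replaced using the text its own group 1 captured.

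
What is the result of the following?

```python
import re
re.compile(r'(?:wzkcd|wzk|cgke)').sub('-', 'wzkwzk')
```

Matches: at [0:3] → 'wzk'; at [3:6] → 'wzk'.
`sub` substitutes '-' at each match site.

'--'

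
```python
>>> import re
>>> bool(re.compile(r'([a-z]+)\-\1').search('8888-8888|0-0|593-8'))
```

False

The backreference `\1` re-matches whatever the first group consumed, character for character.
Here no position works, so the call returns None, and `bool(None)` is False.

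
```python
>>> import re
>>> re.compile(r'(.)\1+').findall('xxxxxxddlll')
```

`\1` is not a pattern — it's the concrete string captured by group 1, re-applied verbatim.
Matches: at [0:6] match 'xxxxxx', group 1 = 'x'; at [6:8] match 'dd', group 1 = 'd'; at [8:11] match 'lll', group 1 = 'l'.
One capturing group, so `findall` returns just the captured substring from each match — 3 in all.

['x', 'd', 'l']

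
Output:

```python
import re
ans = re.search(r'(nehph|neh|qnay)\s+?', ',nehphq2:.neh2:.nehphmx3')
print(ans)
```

None

`search` walks the string left to right and returns the first match it finds.
Here nothing in the string fits, so the call returns None.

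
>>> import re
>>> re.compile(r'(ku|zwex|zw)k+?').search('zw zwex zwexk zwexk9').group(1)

The match spans [8:13] → 'zwexk'.
Captured: group 1 = 'zwex'.

'zwex'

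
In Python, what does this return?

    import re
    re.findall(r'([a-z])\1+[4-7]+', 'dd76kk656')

The backreference `\1` re-matches whatever the first group consumed, character for character.
One capturing group, so `findall` returns just the captured substring from each match — 2 in all.

['d', 'k']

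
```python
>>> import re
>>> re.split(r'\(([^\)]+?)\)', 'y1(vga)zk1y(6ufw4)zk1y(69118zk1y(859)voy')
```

Matches to split on: at [2:7] → '(vga)'; at [11:18] → '(6ufw4)'; at [22:37] → '(69118zk1y(859)'.
Because the pattern has a capturing group, `split` also inserts each captured text between the pieces.

['y1', 'vga', 'zk1y', '6ufw4', 'zk1y', '69118zk1y(859', 'voy']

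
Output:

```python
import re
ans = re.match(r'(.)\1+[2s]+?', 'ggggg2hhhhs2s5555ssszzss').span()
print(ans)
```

(0, 6)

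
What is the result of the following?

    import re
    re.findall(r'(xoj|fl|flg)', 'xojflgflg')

['xoj', 'fl', 'fl']

`|` is ordered: at each position the engine commits to the first alternative that works.
Scanning left to right: at [0:3] match 'xoj', group 1 = 'xoj'; at [3:5] match 'fl', group 1 = 'fl'; at [6:8] match 'fl', group 1 = 'fl'.
With a single group, `findall` returns only what that group captured — 3 items.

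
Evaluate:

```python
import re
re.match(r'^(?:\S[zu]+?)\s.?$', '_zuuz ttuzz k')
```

None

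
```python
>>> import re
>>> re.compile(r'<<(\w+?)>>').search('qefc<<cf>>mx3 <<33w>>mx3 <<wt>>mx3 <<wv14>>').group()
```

The match spans [4:10] → '<<cf>>'.

'<<cf>>'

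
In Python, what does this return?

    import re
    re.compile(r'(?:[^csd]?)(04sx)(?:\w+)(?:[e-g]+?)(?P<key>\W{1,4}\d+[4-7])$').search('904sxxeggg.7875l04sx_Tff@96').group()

Pattern: optionally any character except [csd] (non-capturing group); then the literal '0', then the literal '4sx' (captured); then one or more of a word character (non-capturing group); then one or more of a character in [e-g] (lazy) (non-capturing group); then 1 to 4 of a non-word character, then one or more of a digit, then a character in [4-7] (captured as 'key'); then anchored at the end.
Unlike `match`, `search` isn't anchored — it looks for the pattern anywhere in the string.
The match spans [15:27] → 'l04sx_Tff@96'.
Captured: group 1 = '04sx', group 2 = '@96'.

'l04sx_Tff@96'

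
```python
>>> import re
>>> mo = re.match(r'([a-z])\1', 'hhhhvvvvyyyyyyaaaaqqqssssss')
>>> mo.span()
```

`\1` has to match the exact text group 1 already captured.
With `match`, the pattern is implicitly anchored at the beginning.
The match spans [0:2] → 'hh'.
Captured: group 1 = 'h'.

(0, 2)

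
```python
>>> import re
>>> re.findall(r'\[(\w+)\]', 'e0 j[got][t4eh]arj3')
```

`findall` collects group 1 from each match (2 total).

['got', 't4eh']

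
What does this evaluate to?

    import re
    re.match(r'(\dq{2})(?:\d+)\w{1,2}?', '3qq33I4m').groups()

('3qq',)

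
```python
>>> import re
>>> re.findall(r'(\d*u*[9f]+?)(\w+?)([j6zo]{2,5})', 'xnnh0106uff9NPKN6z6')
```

This matches zero or more of a digit, then zero or more of a literal 'u', then one or more of one of [9f] (lazy) (captured); then one or more of a word character (lazy) (captured); then 2 to 5 of one of [j6zo] (captured).
Walking the string: at [4:19] match '0106uff9NPKN6z6', groups = ('0106uf', 'f9NPKN', '6z6').
3 groups means the one result is a tuple of 3 captured strings — 1 here.

[('0106uf', 'f9NPKN', '6z6')]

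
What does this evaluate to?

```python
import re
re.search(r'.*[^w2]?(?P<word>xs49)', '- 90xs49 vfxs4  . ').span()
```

This matches zero or more of any character, then optionally any character except [w2]; then a literal 'x', then the literal 's49' (captured as 'word').
The match spans [0:8] → '- 90xs49'.

(0, 8)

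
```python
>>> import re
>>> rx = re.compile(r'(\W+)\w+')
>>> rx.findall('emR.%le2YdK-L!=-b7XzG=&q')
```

['.%', '-', '!=-', '=&']

One capturing group, so `findall` returns just the captured substring from each match — 4 in all.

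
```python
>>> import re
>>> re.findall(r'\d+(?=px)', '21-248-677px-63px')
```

['677', '63']

The positive lookaround only admits positions where the adjacent text matches; those characters stay outside the span.
Matches: at [7:10] → '677'; at [13:15] → '63'.
`findall` yields the raw match text (2 of them) because the pattern has no groups.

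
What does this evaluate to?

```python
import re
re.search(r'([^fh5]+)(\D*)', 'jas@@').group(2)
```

The match spans [0:5] → 'jas@@'.
Captured: group 1 = 'jas@@', group 2 = ''.

''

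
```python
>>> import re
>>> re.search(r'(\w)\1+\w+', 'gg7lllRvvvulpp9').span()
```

After group 1 captures some text, `\1` only succeeds where that same text appears again.
Unlike `match`, `search` isn't anchored — it looks for the pattern anywhere in the string.
The match spans [0:15] → 'gg7lllRvvvulpp9'.
Captured: group 1 = 'g'.

(0, 15)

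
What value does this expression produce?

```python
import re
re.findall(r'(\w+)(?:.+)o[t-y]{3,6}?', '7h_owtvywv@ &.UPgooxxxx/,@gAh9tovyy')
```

Pattern: one or more of a word character (captured); then one or more of any character (non-capturing group); then the literal 'o', then 3 to 6 of a character in [t-y] (lazy).
Matches: at [0:35] match '7h_owtvywv@ &.UPgooxxxx/,@gAh9tovyy', group 1 = '7h_owtvywv'.
`findall` collects group 1 from the one match (1 total).

['7h_owtvywv']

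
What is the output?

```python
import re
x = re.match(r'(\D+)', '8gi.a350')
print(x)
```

None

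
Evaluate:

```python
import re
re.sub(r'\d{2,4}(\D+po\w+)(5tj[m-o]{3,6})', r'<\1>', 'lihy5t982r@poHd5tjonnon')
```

`\1` in the replacement pulls in group 1's text for each match.

'lihy5t<r@poHd>'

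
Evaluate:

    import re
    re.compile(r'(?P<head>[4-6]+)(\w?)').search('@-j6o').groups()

This matches one or more of a character in [4-6] (captured as 'head'); then optionally a word character (captured).
`search` walks the string left to right and returns the first match it finds.
The match spans [3:5] → '6o'.
Captured: group 1 = '6', group 2 = 'o'.

('6', 'o')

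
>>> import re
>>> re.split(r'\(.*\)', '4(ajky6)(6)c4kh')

['4', 'c4kh']

Matches to split on: at [1:11] → '(ajky6)(6)'.
Each match becomes a cut point; 2 segments remain.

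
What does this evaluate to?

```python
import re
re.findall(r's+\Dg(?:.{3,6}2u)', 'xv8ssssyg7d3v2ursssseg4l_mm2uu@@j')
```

['ssssyg7d3v2u', 'sssseg4l_mm2u']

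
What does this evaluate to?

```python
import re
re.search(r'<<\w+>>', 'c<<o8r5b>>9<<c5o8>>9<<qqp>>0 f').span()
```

`search` walks the string left to right and returns the first match it finds.
The match spans [1:10] → '<<o8r5b>>'.

(1, 10)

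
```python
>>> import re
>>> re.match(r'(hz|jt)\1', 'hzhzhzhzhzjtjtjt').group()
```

'hzhz'

`match` is anchored at position 0; if the pattern doesn't fit there, it returns None.
The match spans [0:4] → 'hzhz'.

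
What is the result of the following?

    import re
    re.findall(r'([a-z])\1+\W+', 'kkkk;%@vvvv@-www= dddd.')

['k', 'v', 'w', 'd']

After group 1 captures some text, `\1` only succeeds where that same text appears again.
`findall` collects group 1 from each match (4 total).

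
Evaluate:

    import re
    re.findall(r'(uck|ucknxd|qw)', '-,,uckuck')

Matches: at [3:6] match 'uck', group 1 = 'uck'; at [6:9] match 'uck', group 1 = 'uck'.
One capturing group, so `findall` returns just the captured substring from each match — 2 in all.

['uck', 'uck']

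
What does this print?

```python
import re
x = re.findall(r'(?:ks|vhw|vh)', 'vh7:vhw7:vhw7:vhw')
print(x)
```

`|` is ordered: at each position the engine commits to the first alternative that works.
Scanning left to right: at [0:2] → 'vh'; at [4:7] → 'vhw'; at [9:12] → 'vhw'; at [14:17] → 'vhw'.
Since nothing is captured, `findall` lists the 4 matched substrings directly.

['vh', 'vhw', 'vhw', 'vhw']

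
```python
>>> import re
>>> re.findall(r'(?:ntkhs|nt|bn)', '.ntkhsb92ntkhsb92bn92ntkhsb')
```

Branches in `(...|...)` are attempted left-to-right; the first branch that allows the whole pattern to succeed is taken.
Since nothing is captured, `findall` lists the 4 matched substrings directly.

['ntkhs', 'ntkhs', 'bn', 'ntkhs']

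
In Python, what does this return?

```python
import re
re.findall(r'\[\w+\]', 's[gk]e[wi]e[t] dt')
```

Since nothing is captured, `findall` lists the 3 matched substrings directly.

['[gk]', '[wi]', '[t]']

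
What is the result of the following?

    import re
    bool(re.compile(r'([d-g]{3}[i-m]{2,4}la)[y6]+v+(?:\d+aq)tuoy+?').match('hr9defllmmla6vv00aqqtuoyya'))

False

The pattern matches exactly 3 of a character in [d-g], then 2 to 4 of a character in [i-m], then the literal 'la' (captured); then one or more of one of [y6], then one or more of the literal 'v'; then one or more of a digit, then the literal 'aq' (non-capturing group); then the literal 'tuo', then one or more of the literal 'y' (lazy).
`re.match` won't scan ahead — the pattern has to work from the very first character.
Here position 0 doesn't satisfy it, so the call returns None, and `bool(None)` is False.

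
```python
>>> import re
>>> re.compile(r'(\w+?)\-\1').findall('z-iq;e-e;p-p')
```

`\1` is not a pattern — it's the concrete string captured by group 1, re-applied verbatim.
Matches: at [5:8] match 'e-e', group 1 = 'e'; at [9:12] match 'p-p', group 1 = 'p'.
One capturing group, so `findall` returns just the captured substring from each match — 2 in all.

['e', 'p']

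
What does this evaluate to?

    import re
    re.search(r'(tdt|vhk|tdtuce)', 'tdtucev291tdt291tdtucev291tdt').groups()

Alternation tries branches left to right and keeps the first one that lets the overall match succeed at that position.
`re.search` scans for the first position where the pattern succeeds.
The match spans [0:3] → 'tdt'.
Captured: group 1 = 'tdt'.

('tdt',)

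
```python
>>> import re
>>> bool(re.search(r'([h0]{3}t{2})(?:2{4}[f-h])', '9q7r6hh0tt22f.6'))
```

This matches exactly 3 of one of [h0], then exactly 2 of a literal 't' (captured); then exactly 4 of a literal '2', then a character in [f-h] (non-capturing group).
`re.search` scans for the first position where the pattern succeeds.
Here the pattern never matches, so the call returns None, and `bool(None)` is False.

False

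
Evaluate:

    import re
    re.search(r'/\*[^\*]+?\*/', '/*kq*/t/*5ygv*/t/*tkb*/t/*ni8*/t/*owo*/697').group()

'/*kq*/'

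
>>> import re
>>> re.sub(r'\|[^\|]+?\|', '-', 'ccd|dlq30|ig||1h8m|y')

'ccd-ig|-y'

Matches: at [3:10] → '|dlq30|'; at [13:19] → '|1h8m|'.
Every occurrence is swapped for '-'.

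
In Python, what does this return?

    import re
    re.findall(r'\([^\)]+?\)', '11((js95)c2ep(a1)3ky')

['((js95)', '(a1)']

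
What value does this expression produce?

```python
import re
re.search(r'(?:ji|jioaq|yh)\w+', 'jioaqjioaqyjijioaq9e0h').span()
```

(0, 22)

`re.search` tries every starting position until one works.
The match spans [0:22] → 'jioaqjioaqyjijioaq9e0h'.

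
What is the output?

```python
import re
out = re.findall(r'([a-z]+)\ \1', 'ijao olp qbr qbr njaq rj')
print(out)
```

The backreference `\1` re-matches whatever the first group consumed, character for character.
With a single group, `findall` returns only what that group captured — 2 items.

['o', 'qbr']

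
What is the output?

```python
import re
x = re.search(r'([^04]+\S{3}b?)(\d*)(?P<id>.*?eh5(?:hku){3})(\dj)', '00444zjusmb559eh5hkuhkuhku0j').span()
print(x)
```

(5, 28)

Pattern: one or more of any character except [04], then exactly 3 of a non-whitespace character, then optionally the literal 'b' (captured); then zero or more of a digit (captured); then zero or more of any character (lazy), then the literal 'eh5', then the literal 'hku' repeated 3 times (captured as 'id'); then a digit, then a literal 'j' (captured).
`re.search` scans for the first position where the pattern succeeds.
The match spans [5:28] → 'zjusmb559eh5hkuhkuhku0j'.
Captured: group 1 = 'zjusmb559', group 2 = '', group 3 = 'eh5hkuhkuhku', group 4 = '0j'.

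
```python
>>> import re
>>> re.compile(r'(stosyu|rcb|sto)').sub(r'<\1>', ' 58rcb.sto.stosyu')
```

' 58<rcb>.<sto>.<stosyu>'

The regex engine tests alternatives in the order written; an earlier branch that matches wins even if a later one would match more.
Matches: at [3:6] → 'rcb'; at [7:10] → 'sto'; at [11:17] → 'stosyu'.
`\1` in the replacement pulls in group 1's text for each match.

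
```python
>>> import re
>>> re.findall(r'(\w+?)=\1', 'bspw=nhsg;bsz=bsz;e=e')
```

A backreference is literal: `\1` must see the identical characters the first group matched.
Matches: at [10:17] match 'bsz=bsz', group 1 = 'bsz'; at [18:21] match 'e=e', group 1 = 'e'.
`findall` collects group 1 from each match (2 total).

['bsz', 'e']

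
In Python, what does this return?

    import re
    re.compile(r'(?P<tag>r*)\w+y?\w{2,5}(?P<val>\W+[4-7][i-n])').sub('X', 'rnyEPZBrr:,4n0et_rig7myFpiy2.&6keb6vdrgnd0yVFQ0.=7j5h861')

Every occurrence is swapped for 'X'.

'XXX5h861'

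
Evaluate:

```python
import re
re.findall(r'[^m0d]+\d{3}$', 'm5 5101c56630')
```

['1c56630']

Pattern: one or more of any character except [m0d]; then exactly 3 of a digit; then anchored at the end.
No capturing groups, so `findall` returns the 1 full match string.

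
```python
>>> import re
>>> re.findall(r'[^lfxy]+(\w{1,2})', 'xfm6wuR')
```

`findall` collects group 1 from the one match (1 total).

['R']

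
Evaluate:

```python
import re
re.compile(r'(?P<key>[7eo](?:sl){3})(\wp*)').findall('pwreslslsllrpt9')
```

Pattern: one of [7eo], then the literal 'sl' repeated 3 times (captured as 'key'); then a word character, then zero or more of the literal 'p' (captured).
Matches: at [3:11] match 'eslslsll', groups = ('eslslsl', 'l').
`findall` packs the 2 group values into a tuple for every match.

[('eslslsl', 'l')]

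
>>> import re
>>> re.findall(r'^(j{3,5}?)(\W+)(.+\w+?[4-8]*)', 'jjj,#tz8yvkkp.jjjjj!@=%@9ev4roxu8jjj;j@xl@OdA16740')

[('jjj', ',#', 'tz8yvkkp.jjjjj!@=%@9ev4roxu8jjj;j@xl@OdA16740')]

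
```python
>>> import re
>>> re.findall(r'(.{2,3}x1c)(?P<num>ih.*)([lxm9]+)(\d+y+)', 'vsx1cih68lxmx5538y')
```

The pattern matches 2 to 3 of any character, then the literal 'x1c' (captured); then the literal 'ih', then zero or more of any character (captured as 'num'); then one or more of one of [lxm9] (captured); then one or more of a digit, then one or more of the literal 'y' (captured).
Walking the string: at [0:18] match 'vsx1cih68lxmx5538y', groups = ('vsx1c', 'ih68lxm', 'x', '5538y').
With 4 capturing groups, `findall` returns a 4-tuple per match.

[('vsx1c', 'ih68lxm', 'x', '5538y')]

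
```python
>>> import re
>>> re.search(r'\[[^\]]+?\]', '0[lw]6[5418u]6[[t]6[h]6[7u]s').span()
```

(1, 5)

Unlike `match`, `search` isn't anchored — it looks for the pattern anywhere in the string.
The match spans [1:5] → '[lw]'.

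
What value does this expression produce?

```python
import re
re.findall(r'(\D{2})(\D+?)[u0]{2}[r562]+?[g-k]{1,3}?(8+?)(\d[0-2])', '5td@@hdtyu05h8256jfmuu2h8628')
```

The pattern matches exactly 2 of a non-digit (captured); then one or more of a non-digit (lazy) (captured); then exactly 2 of one of [u0], then one or more of one of [r562] (lazy), then 1 to 3 of a character in [g-k] (lazy); then one or more of a literal '8' (lazy) (captured); then a digit, then a character in [0-2] (captured).
Matches: at [17:27] match 'jfmuu2h862', groups = ('jf', 'm', '8', '62').
Multiple groups make `findall` return tuples — one 4-tuple for the one match.

[('jf', 'm', '8', '62')]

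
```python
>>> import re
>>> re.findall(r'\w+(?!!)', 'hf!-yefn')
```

The negative lookahead/lookbehind blocks any match where the forbidden context is present.
No capturing groups, so `findall` returns the 2 full match strings.

['h', 'yefn']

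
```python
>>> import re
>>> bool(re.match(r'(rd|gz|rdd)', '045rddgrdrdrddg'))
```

False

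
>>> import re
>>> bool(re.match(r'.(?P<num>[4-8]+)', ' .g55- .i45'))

False

`re.match` won't scan ahead — the pattern has to work from the very first character.
Here position 0 doesn't satisfy it, so the call returns None, and `bool(None)` is False.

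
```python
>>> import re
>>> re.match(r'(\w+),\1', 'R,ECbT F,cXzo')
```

None

After group 1 captures some text, `\1` only succeeds where that same text appears again.
`re.match` won't scan ahead — the pattern has to work from the very first character.
Here the pattern fails at index 0, so the call returns None.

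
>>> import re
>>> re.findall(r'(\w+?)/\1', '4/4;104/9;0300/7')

The backreference `\1` re-matches whatever the first group consumed, character for character.
Scanning left to right: at [0:3] match '4/4', group 1 = '4'.
Because there's exactly one group, `findall` drops the full match and keeps group 1 from the one hit.

['4']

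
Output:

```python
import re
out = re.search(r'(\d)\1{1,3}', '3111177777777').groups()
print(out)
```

('1',)

After group 1 captures some text, `\1` only succeeds where that same text appears again.
`re.search` scans for the first position where the pattern succeeds.
The match spans [1:5] → '1111'.
Captured: group 1 = '1'.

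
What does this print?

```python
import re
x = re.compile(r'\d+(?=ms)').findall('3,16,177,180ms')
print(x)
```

['180']

Lookahead/lookbehind check context without consuming it, so the matched span excludes the asserted characters.
Since nothing is captured, `findall` lists the 1 matched substring directly.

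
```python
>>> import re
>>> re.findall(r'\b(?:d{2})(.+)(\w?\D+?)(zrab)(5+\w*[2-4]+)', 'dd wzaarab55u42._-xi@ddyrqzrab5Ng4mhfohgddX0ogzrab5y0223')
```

Pattern: a word boundary (`\b`, zero-width); then exactly 2 of a literal 'd' (non-capturing group); then one or more of any character (captured); then optionally a word character, then one or more of a non-digit (lazy) (captured); then a literal 'z', then the literal 'rab' (captured); then one or more of a literal '5', then zero or more of a word character, then one or more of a character in [2-4] (captured).
Walking the string: at [0:56] match 'dd wzaarab55u42._-xi@ddyrqzrab5Ng4mhfohgddX0ogzrab5y0223', groups = (' wzaarab55u42._-xi@ddyrqzrab5Ng4mhfohgddX0o', 'g', 'zrab', '5y0223').
With 4 capturing groups, `findall` returns a 4-tuple per match.

[(' wzaarab55u42._-xi@ddyrqzrab5Ng4mhfohgddX0o', 'g', 'zrab', '5y0223')]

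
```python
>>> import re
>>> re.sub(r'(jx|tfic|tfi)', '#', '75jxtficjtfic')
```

'75##j#'

Alternation isn't longest-match — the leftmost alternative that fits at this position is chosen.
Each match is replaced by '#'.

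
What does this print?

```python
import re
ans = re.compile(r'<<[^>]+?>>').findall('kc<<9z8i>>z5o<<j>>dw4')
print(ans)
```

['<<9z8i>>', '<<j>>']

Matches: at [2:10] → '<<9z8i>>'; at [13:18] → '<<j>>'.
With no groups in the pattern, `findall` gives back each whole match — 2 here.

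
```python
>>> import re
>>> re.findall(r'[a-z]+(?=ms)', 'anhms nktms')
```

['anh', 'nkt']

Because the assertion is zero-width, the text it checks is not consumed and won't appear in the result.
Scanning left to right: at [0:3] → 'anh'; at [6:9] → 'nkt'.
`findall` yields the raw match text (2 of them) because the pattern has no groups.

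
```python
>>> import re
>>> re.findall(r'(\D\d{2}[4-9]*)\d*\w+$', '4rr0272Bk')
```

['r027']

`findall` collects group 1 from the one match (1 total).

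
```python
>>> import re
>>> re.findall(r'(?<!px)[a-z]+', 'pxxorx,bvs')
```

['pxxorx', 'bvs']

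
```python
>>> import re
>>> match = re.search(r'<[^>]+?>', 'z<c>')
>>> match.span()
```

(1, 4)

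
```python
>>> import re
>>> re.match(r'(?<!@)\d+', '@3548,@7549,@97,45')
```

`(?!…)`/`(?<!…)` only lets a position through if the neighbouring text does NOT match; no characters are consumed.
`match` is anchored at position 0; if the pattern doesn't fit there, it returns None.
Here the pattern fails at index 0, so the call returns None.

None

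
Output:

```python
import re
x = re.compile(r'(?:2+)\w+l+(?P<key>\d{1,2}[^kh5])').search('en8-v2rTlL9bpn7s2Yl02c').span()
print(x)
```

This matches one or more of a literal '2' (non-capturing group); then one or more of a word character, then one or more of a literal 'l'; then 1 to 2 of a digit, then any character except [kh5] (captured as 'key').
Unlike `match`, `search` isn't anchored — it looks for the pattern anywhere in the string.
The match spans [5:22] → '2rTlL9bpn7s2Yl02c'.
Captured: group 1 = '02c'.

(5, 22)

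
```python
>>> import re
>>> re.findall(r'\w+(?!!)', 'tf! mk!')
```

Because the assertion is negative and zero-width, positions next to the forbidden text are skipped.
With no groups in the pattern, `findall` gives back each whole match — 2 here.

['t', 'm']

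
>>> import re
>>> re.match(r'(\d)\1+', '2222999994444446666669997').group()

'2222'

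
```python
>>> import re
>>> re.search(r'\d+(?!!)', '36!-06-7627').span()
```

(0, 1)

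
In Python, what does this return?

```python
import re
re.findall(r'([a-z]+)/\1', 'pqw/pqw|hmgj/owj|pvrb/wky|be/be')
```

['pqw', 'be']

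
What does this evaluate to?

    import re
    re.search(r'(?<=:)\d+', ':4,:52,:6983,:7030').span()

Because the assertion is zero-width, the text it checks is not consumed and won't appear in the result.
The match spans [1:2] → '4'.

(1, 2)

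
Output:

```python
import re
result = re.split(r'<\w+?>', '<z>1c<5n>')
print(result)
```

['', '1c', '']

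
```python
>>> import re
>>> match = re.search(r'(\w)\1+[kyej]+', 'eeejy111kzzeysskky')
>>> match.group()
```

After group 1 captures some text, `\1` only succeeds where that same text appears again.
Unlike `match`, `search` isn't anchored — it looks for the pattern anywhere in the string.
The match spans [0:5] → 'eeejy'.
Captured: group 1 = 'e'.

'eeejy'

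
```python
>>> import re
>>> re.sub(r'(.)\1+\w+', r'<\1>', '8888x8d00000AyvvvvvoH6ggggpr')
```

A backreference is literal: `\1` must see the identical characters the first group matched.
Matches: at [0:28] → '8888x8d00000AyvvvvvoH6ggggpr'.
Each match is replaced using the text its own group 1 captured.

'<8>'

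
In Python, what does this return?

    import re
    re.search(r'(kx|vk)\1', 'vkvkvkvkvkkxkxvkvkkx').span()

(0, 4)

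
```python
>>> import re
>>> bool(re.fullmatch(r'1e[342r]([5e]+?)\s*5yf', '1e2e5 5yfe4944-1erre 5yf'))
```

`re.fullmatch` is like wrapping the pattern in `^…$` (in single-line mode).
Here there's no way to consume every character, so the call returns None, and `bool(None)` is False.

False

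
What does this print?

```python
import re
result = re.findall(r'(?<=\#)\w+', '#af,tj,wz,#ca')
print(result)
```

Lookahead/lookbehind check context without consuming it, so the matched span excludes the asserted characters.
With no groups in the pattern, `findall` gives back each whole match — 2 here.

['af', 'ca']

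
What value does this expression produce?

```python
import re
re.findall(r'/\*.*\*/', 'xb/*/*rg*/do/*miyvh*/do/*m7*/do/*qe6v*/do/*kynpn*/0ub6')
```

Walking the string: at [2:50] → '/*/*rg*/do/*miyvh*/do/*m7*/do/*qe6v*/do/*kynpn*/'.
No capturing groups, so `findall` returns the 1 full match string.

['/*/*rg*/do/*miyvh*/do/*m7*/do/*qe6v*/do/*kynpn*/']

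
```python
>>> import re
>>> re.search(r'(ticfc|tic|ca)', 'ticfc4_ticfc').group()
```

The regex engine tests alternatives in the order written; an earlier branch that matches wins even if a later one would match more.
The match spans [0:5] → 'ticfc'.

'ticfc'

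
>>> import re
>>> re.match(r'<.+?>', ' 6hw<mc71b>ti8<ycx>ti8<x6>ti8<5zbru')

None

`match` is anchored at position 0; if the pattern doesn't fit there, it returns None.
Here position 0 doesn't satisfy it, so the call returns None.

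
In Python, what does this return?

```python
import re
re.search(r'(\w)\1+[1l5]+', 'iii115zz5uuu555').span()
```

`\1` has to match the exact text group 1 already captured.
`re.search` tries every starting position until one works.
The match spans [0:6] → 'iii115'.
Captured: group 1 = 'i'.

(0, 6)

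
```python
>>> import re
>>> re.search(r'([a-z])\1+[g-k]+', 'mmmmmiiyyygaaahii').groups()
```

('m',)

The match spans [0:7] → 'mmmmmii'.
Captured: group 1 = 'm'.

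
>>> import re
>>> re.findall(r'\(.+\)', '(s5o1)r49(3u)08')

Matches: at [0:13] → '(s5o1)r49(3u)'.
With no groups in the pattern, `findall` gives back each whole match — 1 here.

['(s5o1)r49(3u)']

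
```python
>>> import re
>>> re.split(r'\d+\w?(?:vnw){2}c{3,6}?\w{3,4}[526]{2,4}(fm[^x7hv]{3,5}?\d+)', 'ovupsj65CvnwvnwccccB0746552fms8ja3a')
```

This matches one or more of a digit, then optionally a word character, then the literal 'vnw' repeated 2 times; then 3 to 6 of the literal 'c' (lazy), then 3 to 4 of a word character, then 2 to 4 of one of [526]; then the literal 'fm', then 3 to 5 of any character except [x7hv] (lazy), then one or more of a digit (captured).
The group in the pattern means `split` returns the separators' captures alongside the pieces.

['ovupsj', 'fms8ja3', 'a']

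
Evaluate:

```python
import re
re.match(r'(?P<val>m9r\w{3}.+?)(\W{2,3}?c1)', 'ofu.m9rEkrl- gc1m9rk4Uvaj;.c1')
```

This matches the literal 'm9r', then exactly 3 of a word character, then one or more of any character (lazy) (captured as 'val'); then 2 to 3 of a non-word character (lazy), then the literal 'c1' (captured).
With `match`, the pattern is implicitly anchored at the beginning.
Here the pattern fails at index 0, so the call returns None.

None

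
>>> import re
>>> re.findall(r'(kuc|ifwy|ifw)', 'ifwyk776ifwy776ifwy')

['ifwy', 'ifwy', 'ifwy']

`|` is ordered: at each position the engine commits to the first alternative that works.
Scanning left to right: at [0:4] match 'ifwy', group 1 = 'ifwy'; at [8:12] match 'ifwy', group 1 = 'ifwy'; at [15:19] match 'ifwy', group 1 = 'ifwy'.
With a single group, `findall` returns only what that group captured — 3 items.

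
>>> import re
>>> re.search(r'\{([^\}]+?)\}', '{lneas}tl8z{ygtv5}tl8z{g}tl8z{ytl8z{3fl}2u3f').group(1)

The match spans [0:7] → '{lneas}'.
Captured: group 1 = 'lneas'.

'lneas'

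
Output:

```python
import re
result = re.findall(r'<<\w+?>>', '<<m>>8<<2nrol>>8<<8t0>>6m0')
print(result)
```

Since nothing is captured, `findall` lists the 3 matched substrings directly.

['<<m>>', '<<2nrol>>', '<<8t0>>']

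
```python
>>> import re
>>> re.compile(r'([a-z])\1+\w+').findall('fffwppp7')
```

After group 1 captures some text, `\1` only succeeds where that same text appears again.
Scanning left to right: at [0:8] match 'fffwppp7', group 1 = 'f'.
With a single group, `findall` returns only what that group captured — 1 item.

['f']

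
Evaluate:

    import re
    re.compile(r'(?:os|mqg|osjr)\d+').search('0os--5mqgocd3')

None

Unlike `match`, `search` isn't anchored — it looks for the pattern anywhere in the string.
Here no position works, so the call returns None.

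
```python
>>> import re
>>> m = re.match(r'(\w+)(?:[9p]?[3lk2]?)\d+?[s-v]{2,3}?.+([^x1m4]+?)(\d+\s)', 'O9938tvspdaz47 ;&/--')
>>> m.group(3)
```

'47 '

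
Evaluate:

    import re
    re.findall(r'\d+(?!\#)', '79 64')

A negative assertion filters positions out without eating any characters.
No capturing groups, so `findall` returns the 2 full match strings.

['79', '64']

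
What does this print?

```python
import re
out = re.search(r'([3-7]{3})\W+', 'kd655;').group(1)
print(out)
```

The match spans [2:6] → '655;'.
Captured: group 1 = '655'.

655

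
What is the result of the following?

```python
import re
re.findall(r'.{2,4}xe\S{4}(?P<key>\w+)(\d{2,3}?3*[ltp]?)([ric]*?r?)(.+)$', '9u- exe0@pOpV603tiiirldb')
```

Pattern: 2 to 4 of any character, then the literal 'xe', then exactly 4 of a non-whitespace character; then one or more of a word character (captured as 'key'); then 2 to 3 of a digit (lazy), then zero or more of the literal '3', then optionally one of [ltp] (captured); then zero or more of one of [ric] (lazy), then optionally a literal 'r' (captured); then one or more of any character (captured); then anchored at the end.
Matches: at [1:24] match 'u- exe0@pOpV603tiiirldb', groups = ('pV6', '03t', '', 'iiirldb').
With 4 capturing groups, `findall` returns a 4-tuple per match.

[('pV6', '03t', '', 'iiirldb')]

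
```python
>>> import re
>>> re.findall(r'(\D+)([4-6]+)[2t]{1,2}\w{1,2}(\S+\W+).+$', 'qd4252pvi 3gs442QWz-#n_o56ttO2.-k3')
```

[('qd', '4', 'pvi ')]

This matches one or more of a non-digit (captured); then one or more of a character in [4-6] (captured); then 1 to 2 of one of [2t], then 1 to 2 of a word character; then one or more of a non-whitespace character, then one or more of a non-word character (captured); then one or more of any character; then anchored at the end.
`findall` packs the 3 group values into a tuple for every match.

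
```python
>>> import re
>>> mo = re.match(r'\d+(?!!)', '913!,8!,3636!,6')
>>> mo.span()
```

The negative lookahead/lookbehind blocks any match where the forbidden context is present.
`re.match` won't scan ahead — the pattern has to work from the very first character.
The match spans [0:2] → '91'.

(0, 2)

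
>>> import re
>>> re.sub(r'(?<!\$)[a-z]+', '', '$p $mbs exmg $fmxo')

'$p $m  $f'

The negative lookaround is zero-width — it rules out positions where the adjacent text would match, without consuming anything.
Matches: at [5:7] → 'bs'; at [8:12] → 'exmg'; at [15:18] → 'mxo'.
Each match is replaced by ''.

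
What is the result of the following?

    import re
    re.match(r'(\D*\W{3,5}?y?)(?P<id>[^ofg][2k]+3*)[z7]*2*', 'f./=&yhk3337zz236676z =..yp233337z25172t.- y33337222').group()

'f./=&yhk3337zz2'

The pattern matches zero or more of a non-digit, then 3 to 5 of a non-word character (lazy), then optionally a literal 'y' (captured); then any character except [ofg], then one or more of one of [2k], then zero or more of a literal '3' (captured as 'id'); then zero or more of one of [z7], then zero or more of a literal '2'.
`re.match` only tries the pattern at the start of the string.
The match spans [0:15] → 'f./=&yhk3337zz2'.
Captured: group 1 = 'f./=&y', group 2 = 'hk333'.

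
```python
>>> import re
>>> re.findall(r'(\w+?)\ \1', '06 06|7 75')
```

`\1` has to match the exact text group 1 already captured.
Matches: at [0:5] match '06 06', group 1 = '06'; at [6:9] match '7 7', group 1 = '7'.
Because there's exactly one group, `findall` drops the full match and keeps group 1 from each hit.

['06', '7']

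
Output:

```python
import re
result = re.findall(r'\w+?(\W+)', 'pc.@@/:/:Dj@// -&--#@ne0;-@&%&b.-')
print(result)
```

This matches one or more of a word character (lazy); then one or more of a non-word character (captured).
Walking the string: at [0:9] match 'pc.@@/:/:', group 1 = '.@@/:/:'; at [9:21] match 'Dj@// -&--#@', group 1 = '@// -&--#@'; at [21:30] match 'ne0;-@&%&', group 1 = ';-@&%&'; at [30:33] match 'b.-', group 1 = '.-'.
With a single group, `findall` returns only what that group captured — 4 items.

['.@@/:/:', '@// -&--#@', ';-@&%&', '.-']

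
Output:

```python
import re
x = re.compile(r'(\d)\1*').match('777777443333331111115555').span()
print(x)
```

(0, 6)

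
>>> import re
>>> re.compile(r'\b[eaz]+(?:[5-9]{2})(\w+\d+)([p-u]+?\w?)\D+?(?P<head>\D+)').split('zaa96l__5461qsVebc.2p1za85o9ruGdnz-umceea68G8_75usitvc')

The pattern matches a word boundary (`\b`, zero-width); then one or more of one of [eaz]; then exactly 2 of a character in [5-9] (non-capturing group); then one or more of a word character, then one or more of a digit (captured); then one or more of a character in [p-u] (lazy), then optionally a word character (captured); then one or more of a non-digit (lazy); then one or more of a non-digit (captured as 'head').
`re.split` interleaves the captured-group text with the surrounding fragments.

['', 'l__5461', 'qs', 'ebc.', '2p1za85o9ruGdnz-umceea68G8_75usitvc']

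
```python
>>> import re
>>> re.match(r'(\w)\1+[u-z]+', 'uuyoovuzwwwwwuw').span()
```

After group 1 captures some text, `\1` only succeeds where that same text appears again.
`re.match` won't scan ahead — the pattern has to work from the very first character.
The match spans [0:3] → 'uuy'.
Captured: group 1 = 'u'.

(0, 3)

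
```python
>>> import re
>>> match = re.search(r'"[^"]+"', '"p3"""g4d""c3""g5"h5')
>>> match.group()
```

'"p3"'

`search` walks the string left to right and returns the first match it finds.
The match spans [0:4] → '"p3"'.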